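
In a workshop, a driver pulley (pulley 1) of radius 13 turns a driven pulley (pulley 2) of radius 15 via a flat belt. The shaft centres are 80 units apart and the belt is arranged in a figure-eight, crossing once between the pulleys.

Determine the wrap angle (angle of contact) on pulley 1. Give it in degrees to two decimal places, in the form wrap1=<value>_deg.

crossed belt: β = asin((r1+r2)/C) = asin(28/80) = 20.4873°
wrap1 = wrap2 = π + 2β = 220.9746°

wrap1=220.97_deg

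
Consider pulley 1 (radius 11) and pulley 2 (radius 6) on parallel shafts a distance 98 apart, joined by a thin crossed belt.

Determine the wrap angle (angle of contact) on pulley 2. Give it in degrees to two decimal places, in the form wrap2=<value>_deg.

crossed belt: β = asin((r1+r2)/C) = asin(17/98) = 9.9896°
wrap1 = wrap2 = π + 2β = 199.9792°

wrap2=199.98_deg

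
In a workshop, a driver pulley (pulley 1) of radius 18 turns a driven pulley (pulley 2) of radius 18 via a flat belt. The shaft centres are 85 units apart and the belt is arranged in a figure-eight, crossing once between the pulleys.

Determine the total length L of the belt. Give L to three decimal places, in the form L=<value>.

L=298.586

crossed belt: β = asin((r1+r2)/C) = asin(36/85) = 25.0576°
wrap1 = wrap2 = π + 2β = 230.1152°
tangent length = C·cosβ = 77.0000
L = (r1+r2)·wrap + 2·C·cosβ = 36·4.0163 + 2·77.0000 = 298.5857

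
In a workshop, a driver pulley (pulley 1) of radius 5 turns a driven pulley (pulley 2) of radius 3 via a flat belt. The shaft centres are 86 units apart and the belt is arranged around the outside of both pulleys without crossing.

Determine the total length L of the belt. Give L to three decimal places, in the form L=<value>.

L=197.179

open belt: β = asin((r2−r1)/C) = asin(-2/86) = -1.3326°
wrap1 = π − 2β = 182.6652°
wrap2 = π + 2β = 177.3348°
tangent length = C·cosβ = 85.9767
L = r1·wrap1 + r2·wrap2 + 2·C·cosβ = 5·3.1881 + 3·3.0951 + 2·85.9767 = 197.1793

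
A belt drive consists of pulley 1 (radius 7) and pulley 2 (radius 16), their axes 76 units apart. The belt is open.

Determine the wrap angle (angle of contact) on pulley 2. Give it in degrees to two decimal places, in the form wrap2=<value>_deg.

open belt: β = asin((r2−r1)/C) = asin(9/76) = 6.8010°
wrap1 = π − 2β = 166.3980°
wrap2 = π + 2β = 193.6020°

wrap2=193.60_deg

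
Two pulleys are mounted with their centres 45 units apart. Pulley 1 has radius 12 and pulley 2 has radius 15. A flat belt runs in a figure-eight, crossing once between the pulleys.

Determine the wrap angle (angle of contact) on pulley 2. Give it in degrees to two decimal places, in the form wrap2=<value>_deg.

crossed belt: β = asin((r1+r2)/C) = asin(27/45) = 36.8699°
wrap1 = wrap2 = π + 2β = 253.7398°

wrap2=253.74_deg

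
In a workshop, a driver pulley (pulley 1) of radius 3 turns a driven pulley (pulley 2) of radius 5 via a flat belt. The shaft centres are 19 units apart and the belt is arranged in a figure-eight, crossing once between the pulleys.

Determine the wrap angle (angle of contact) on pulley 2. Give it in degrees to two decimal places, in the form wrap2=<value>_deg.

wrap2=229.80_deg

crossed belt: β = asin((r1+r2)/C) = asin(8/19) = 24.9011°
wrap1 = wrap2 = π + 2β = 229.8021°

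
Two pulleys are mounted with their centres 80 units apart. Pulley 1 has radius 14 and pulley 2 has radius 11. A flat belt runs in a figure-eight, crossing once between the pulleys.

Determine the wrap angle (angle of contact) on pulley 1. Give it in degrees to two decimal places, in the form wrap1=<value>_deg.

wrap1=216.42_deg

crossed belt: β = asin((r1+r2)/C) = asin(25/80) = 18.2100°
wrap1 = wrap2 = π + 2β = 216.4199°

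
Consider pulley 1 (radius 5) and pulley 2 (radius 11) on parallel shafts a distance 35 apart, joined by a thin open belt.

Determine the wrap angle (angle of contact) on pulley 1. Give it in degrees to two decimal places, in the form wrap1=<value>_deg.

open belt: β = asin((r2−r1)/C) = asin(6/35) = 9.8709°
wrap1 = π − 2β = 160.2582°
wrap2 = π + 2β = 199.7418°

wrap1=160.26_deg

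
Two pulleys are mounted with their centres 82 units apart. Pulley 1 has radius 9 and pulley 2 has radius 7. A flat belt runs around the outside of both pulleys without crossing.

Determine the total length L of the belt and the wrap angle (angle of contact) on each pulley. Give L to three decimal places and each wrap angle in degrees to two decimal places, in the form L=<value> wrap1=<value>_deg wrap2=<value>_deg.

L=214.314 wrap1=182.80_deg wrap2=177.20_deg

open belt: β = asin((r2−r1)/C) = asin(-2/82) = -1.3976°
wrap1 = π − 2β = 182.7952°
wrap2 = π + 2β = 177.2048°
tangent length = C·cosβ = 81.9756
L = r1·wrap1 + r2·wrap2 + 2·C·cosβ = 9·3.1904 + 7·3.0928 + 2·81.9756 = 214.3143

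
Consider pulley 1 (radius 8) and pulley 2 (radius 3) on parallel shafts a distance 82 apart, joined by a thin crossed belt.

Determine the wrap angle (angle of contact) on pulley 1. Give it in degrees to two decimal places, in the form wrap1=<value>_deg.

crossed belt: β = asin((r1+r2)/C) = asin(11/82) = 7.7093°
wrap1 = wrap2 = π + 2β = 195.4185°

wrap1=195.42_deg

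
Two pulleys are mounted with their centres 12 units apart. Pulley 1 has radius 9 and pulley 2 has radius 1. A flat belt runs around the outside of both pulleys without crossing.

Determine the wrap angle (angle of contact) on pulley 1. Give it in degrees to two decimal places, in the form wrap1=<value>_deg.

open belt: β = asin((r2−r1)/C) = asin(-8/12) = -41.8103°
wrap1 = π − 2β = 263.6206°
wrap2 = π + 2β = 96.3794°

wrap1=263.62_deg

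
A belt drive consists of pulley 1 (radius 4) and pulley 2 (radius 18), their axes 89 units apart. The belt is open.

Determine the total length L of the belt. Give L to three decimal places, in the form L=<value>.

open belt: β = asin((r2−r1)/C) = asin(14/89) = 9.0504°
wrap1 = π − 2β = 161.8992°
wrap2 = π + 2β = 198.1008°
tangent length = C·cosβ = 87.8920
L = r1·wrap1 + r2·wrap2 + 2·C·cosβ = 4·2.8257 + 18·3.4575 + 2·87.8920 = 249.3219

L=249.322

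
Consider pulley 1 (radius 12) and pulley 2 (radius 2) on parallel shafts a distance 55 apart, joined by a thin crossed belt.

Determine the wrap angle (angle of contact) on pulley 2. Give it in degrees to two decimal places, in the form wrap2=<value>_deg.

wrap2=209.49_deg

crossed belt: β = asin((r1+r2)/C) = asin(14/55) = 14.7467°
wrap1 = wrap2 = π + 2β = 209.4933°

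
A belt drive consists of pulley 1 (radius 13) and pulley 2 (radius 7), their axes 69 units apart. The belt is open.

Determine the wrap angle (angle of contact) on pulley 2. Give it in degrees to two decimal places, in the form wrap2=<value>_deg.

wrap2=170.02_deg

open belt: β = asin((r2−r1)/C) = asin(-6/69) = -4.9885°
wrap1 = π − 2β = 189.9771°
wrap2 = π + 2β = 170.0229°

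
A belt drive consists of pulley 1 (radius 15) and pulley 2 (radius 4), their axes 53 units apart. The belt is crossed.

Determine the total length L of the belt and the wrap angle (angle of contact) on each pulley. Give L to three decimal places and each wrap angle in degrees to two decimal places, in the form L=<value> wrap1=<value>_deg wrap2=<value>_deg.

crossed belt: β = asin((r1+r2)/C) = asin(19/53) = 21.0075°
wrap1 = wrap2 = π + 2β = 222.0151°
tangent length = C·cosβ = 49.4773
L = (r1+r2)·wrap + 2·C·cosβ = 19·3.8749 + 2·49.4773 = 172.5775

L=172.578 wrap1=222.02_deg wrap2=222.02_deg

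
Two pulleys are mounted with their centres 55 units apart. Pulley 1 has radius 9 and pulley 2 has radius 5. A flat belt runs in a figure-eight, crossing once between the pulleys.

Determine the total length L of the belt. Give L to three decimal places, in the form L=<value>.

crossed belt: β = asin((r1+r2)/C) = asin(14/55) = 14.7467°
wrap1 = wrap2 = π + 2β = 209.4933°
tangent length = C·cosβ = 53.1883
L = (r1+r2)·wrap + 2·C·cosβ = 14·3.6563 + 2·53.1883 = 157.5656

L=157.566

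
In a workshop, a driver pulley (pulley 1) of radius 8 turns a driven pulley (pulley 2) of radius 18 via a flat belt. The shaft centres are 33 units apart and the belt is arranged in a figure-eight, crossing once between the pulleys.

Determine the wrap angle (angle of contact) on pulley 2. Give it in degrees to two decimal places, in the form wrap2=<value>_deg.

crossed belt: β = asin((r1+r2)/C) = asin(26/33) = 51.9877°
wrap1 = wrap2 = π + 2β = 283.9754°

wrap2=283.98_deg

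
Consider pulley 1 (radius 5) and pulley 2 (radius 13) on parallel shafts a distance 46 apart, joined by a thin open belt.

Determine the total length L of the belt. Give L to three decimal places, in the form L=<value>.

open belt: β = asin((r2−r1)/C) = asin(8/46) = 10.0154°
wrap1 = π − 2β = 159.9692°
wrap2 = π + 2β = 200.0308°
tangent length = C·cosβ = 45.2990
L = r1·wrap1 + r2·wrap2 + 2·C·cosβ = 5·2.7920 + 13·3.4912 + 2·45.2990 = 149.9435

L=149.944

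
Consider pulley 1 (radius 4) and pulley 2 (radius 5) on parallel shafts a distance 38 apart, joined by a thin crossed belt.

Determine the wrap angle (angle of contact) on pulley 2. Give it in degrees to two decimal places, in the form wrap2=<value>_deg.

wrap2=207.40_deg

crossed belt: β = asin((r1+r2)/C) = asin(9/38) = 13.7002°
wrap1 = wrap2 = π + 2β = 207.4005°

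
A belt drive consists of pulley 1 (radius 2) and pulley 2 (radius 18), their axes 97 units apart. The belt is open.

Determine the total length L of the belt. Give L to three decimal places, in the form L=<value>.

open belt: β = asin((r2−r1)/C) = asin(16/97) = 9.4942°
wrap1 = π − 2β = 161.0115°
wrap2 = π + 2β = 198.9885°
tangent length = C·cosβ = 95.6713
L = r1·wrap1 + r2·wrap2 + 2·C·cosβ = 2·2.8102 + 18·3.4730 + 2·95.6713 = 259.4771

L=259.477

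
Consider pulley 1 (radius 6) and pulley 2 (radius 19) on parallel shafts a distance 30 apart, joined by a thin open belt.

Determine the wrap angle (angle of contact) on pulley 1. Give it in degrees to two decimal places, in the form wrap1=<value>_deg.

open belt: β = asin((r2−r1)/C) = asin(13/30) = 25.6793°
wrap1 = π − 2β = 128.6414°
wrap2 = π + 2β = 231.3586°

wrap1=128.64_deg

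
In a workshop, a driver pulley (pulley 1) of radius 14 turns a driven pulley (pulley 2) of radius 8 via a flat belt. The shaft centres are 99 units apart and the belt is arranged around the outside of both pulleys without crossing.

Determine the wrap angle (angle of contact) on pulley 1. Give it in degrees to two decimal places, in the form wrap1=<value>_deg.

wrap1=186.95_deg

open belt: β = asin((r2−r1)/C) = asin(-6/99) = -3.4746°
wrap1 = π − 2β = 186.9492°
wrap2 = π + 2β = 173.0508°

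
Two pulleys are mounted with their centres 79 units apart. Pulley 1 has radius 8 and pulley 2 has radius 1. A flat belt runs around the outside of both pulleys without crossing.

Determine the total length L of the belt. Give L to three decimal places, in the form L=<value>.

open belt: β = asin((r2−r1)/C) = asin(-7/79) = -5.0835°
wrap1 = π − 2β = 190.1670°
wrap2 = π + 2β = 169.8330°
tangent length = C·cosβ = 78.6893
L = r1·wrap1 + r2·wrap2 + 2·C·cosβ = 8·3.3190 + 1·2.9641 + 2·78.6893 = 186.8950

L=186.895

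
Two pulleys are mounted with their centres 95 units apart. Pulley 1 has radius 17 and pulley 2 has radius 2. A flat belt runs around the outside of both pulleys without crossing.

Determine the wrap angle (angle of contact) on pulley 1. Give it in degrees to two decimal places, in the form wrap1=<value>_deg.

wrap1=198.17_deg

open belt: β = asin((r2−r1)/C) = asin(-15/95) = -9.0847°
wrap1 = π − 2β = 198.1694°
wrap2 = π + 2β = 161.8306°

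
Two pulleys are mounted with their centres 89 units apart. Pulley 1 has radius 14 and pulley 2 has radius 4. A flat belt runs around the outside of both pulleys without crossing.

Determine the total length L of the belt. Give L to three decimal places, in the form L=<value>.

L=235.673

open belt: β = asin((r2−r1)/C) = asin(-10/89) = -6.4514°
wrap1 = π − 2β = 192.9027°
wrap2 = π + 2β = 167.0973°
tangent length = C·cosβ = 88.4364
L = r1·wrap1 + r2·wrap2 + 2·C·cosβ = 14·3.3668 + 4·2.9164 + 2·88.4364 = 235.6734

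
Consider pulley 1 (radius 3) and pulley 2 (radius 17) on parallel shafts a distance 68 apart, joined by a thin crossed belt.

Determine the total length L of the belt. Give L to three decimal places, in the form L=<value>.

L=204.758

crossed belt: β = asin((r1+r2)/C) = asin(20/68) = 17.1046°
wrap1 = wrap2 = π + 2β = 214.2093°
tangent length = C·cosβ = 64.9923
L = (r1+r2)·wrap + 2·C·cosβ = 20·3.7387 + 2·64.9923 = 204.7578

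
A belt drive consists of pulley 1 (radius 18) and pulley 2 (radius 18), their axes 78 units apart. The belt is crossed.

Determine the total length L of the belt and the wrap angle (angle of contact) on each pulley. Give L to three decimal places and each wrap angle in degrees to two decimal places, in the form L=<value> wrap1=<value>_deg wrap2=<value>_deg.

crossed belt: β = asin((r1+r2)/C) = asin(36/78) = 27.4864°
wrap1 = wrap2 = π + 2β = 234.9729°
tangent length = C·cosβ = 69.1954
L = (r1+r2)·wrap + 2·C·cosβ = 36·4.1010 + 2·69.1954 = 286.0285

L=286.029 wrap1=234.97_deg wrap2=234.97_deg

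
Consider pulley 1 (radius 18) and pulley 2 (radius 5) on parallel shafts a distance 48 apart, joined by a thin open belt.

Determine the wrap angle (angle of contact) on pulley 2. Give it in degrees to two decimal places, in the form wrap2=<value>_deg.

open belt: β = asin((r2−r1)/C) = asin(-13/48) = -15.7139°
wrap1 = π − 2β = 211.4277°
wrap2 = π + 2β = 148.5723°

wrap2=148.57_deg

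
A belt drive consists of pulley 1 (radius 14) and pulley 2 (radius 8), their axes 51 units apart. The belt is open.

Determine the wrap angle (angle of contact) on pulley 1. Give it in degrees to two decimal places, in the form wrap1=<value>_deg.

wrap1=193.51_deg

open belt: β = asin((r2−r1)/C) = asin(-6/51) = -6.7563°
wrap1 = π − 2β = 193.5127°
wrap2 = π + 2β = 166.4873°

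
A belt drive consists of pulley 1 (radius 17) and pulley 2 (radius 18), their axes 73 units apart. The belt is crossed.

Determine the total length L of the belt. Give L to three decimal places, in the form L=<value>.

crossed belt: β = asin((r1+r2)/C) = asin(35/73) = 28.6496°
wrap1 = wrap2 = π + 2β = 237.2992°
tangent length = C·cosβ = 64.0625
L = (r1+r2)·wrap + 2·C·cosβ = 35·4.1417 + 2·64.0625 = 273.0828

L=273.083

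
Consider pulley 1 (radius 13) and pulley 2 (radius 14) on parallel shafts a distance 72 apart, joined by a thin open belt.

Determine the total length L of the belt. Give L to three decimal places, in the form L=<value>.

open belt: β = asin((r2−r1)/C) = asin(1/72) = 0.7958°
wrap1 = π − 2β = 178.4084°
wrap2 = π + 2β = 181.5916°
tangent length = C·cosβ = 71.9931
L = r1·wrap1 + r2·wrap2 + 2·C·cosβ = 13·3.1138 + 14·3.1694 + 2·71.9931 = 228.8369

L=228.837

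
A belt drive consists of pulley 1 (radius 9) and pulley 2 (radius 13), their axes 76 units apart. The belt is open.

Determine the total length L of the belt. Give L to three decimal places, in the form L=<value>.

open belt: β = asin((r2−r1)/C) = asin(4/76) = 3.0170°
wrap1 = π − 2β = 173.9661°
wrap2 = π + 2β = 186.0339°
tangent length = C·cosβ = 75.8947
L = r1·wrap1 + r2·wrap2 + 2·C·cosβ = 9·3.0363 + 13·3.2469 + 2·75.8947 = 221.3256

L=221.326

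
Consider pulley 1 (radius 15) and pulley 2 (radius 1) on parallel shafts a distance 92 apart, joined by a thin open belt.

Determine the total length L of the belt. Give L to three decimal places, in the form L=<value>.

open belt: β = asin((r2−r1)/C) = asin(-14/92) = -8.7529°
wrap1 = π − 2β = 197.5059°
wrap2 = π + 2β = 162.4941°
tangent length = C·cosβ = 90.9285
L = r1·wrap1 + r2·wrap2 + 2·C·cosβ = 15·3.4471 + 1·2.8361 + 2·90.9285 = 236.4001

L=236.400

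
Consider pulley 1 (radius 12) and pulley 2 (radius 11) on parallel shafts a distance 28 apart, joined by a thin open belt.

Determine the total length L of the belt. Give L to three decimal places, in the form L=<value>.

L=128.292

open belt: β = asin((r2−r1)/C) = asin(-1/28) = -2.0467°
wrap1 = π − 2β = 184.0934°
wrap2 = π + 2β = 175.9066°
tangent length = C·cosβ = 27.9821
L = r1·wrap1 + r2·wrap2 + 2·C·cosβ = 12·3.2130 + 11·3.0701 + 2·27.9821 = 128.2923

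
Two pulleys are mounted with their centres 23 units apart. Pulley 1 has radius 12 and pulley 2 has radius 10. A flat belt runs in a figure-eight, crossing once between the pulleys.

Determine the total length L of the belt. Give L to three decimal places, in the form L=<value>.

L=138.624

crossed belt: β = asin((r1+r2)/C) = asin(22/23) = 73.0426°
wrap1 = wrap2 = π + 2β = 326.0851°
tangent length = C·cosβ = 6.7082
L = (r1+r2)·wrap + 2·C·cosβ = 22·5.6913 + 2·6.7082 = 138.6241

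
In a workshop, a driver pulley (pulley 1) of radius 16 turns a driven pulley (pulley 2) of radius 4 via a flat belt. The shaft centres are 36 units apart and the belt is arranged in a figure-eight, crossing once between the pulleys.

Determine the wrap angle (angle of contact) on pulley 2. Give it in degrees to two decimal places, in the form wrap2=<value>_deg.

crossed belt: β = asin((r1+r2)/C) = asin(20/36) = 33.7490°
wrap1 = wrap2 = π + 2β = 247.4980°

wrap2=247.50_deg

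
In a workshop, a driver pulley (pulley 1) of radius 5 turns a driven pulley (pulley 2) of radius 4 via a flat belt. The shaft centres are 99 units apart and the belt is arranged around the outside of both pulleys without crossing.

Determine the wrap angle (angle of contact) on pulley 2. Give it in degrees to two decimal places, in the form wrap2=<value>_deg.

wrap2=178.84_deg

open belt: β = asin((r2−r1)/C) = asin(-1/99) = -0.5788°
wrap1 = π − 2β = 181.1575°
wrap2 = π + 2β = 178.8425°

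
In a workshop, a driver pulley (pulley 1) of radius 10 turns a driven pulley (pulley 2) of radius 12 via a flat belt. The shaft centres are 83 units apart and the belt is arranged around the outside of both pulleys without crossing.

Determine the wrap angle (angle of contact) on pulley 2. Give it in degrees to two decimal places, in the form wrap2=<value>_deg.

open belt: β = asin((r2−r1)/C) = asin(2/83) = 1.3808°
wrap1 = π − 2β = 177.2385°
wrap2 = π + 2β = 182.7615°

wrap2=182.76_deg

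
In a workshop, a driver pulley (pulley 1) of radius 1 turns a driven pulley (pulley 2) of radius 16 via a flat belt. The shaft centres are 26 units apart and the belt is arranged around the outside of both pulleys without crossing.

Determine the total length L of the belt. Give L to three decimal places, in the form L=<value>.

L=114.329

open belt: β = asin((r2−r1)/C) = asin(15/26) = 35.2344°
wrap1 = π − 2β = 109.5312°
wrap2 = π + 2β = 250.4688°
tangent length = C·cosβ = 21.2368
L = r1·wrap1 + r2·wrap2 + 2·C·cosβ = 1·1.9117 + 16·4.3715 + 2·21.2368 = 114.3293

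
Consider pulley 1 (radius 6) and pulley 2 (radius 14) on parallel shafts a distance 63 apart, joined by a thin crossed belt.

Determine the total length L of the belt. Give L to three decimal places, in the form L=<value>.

L=195.236

crossed belt: β = asin((r1+r2)/C) = asin(20/63) = 18.5094°
wrap1 = wrap2 = π + 2β = 217.0188°
tangent length = C·cosβ = 59.7411
L = (r1+r2)·wrap + 2·C·cosβ = 20·3.7877 + 2·59.7411 = 195.2361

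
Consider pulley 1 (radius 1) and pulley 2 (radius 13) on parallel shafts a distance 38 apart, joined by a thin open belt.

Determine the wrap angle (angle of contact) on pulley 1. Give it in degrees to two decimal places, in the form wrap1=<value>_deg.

open belt: β = asin((r2−r1)/C) = asin(12/38) = 18.4085°
wrap1 = π − 2β = 143.1830°
wrap2 = π + 2β = 216.8170°

wrap1=143.18_deg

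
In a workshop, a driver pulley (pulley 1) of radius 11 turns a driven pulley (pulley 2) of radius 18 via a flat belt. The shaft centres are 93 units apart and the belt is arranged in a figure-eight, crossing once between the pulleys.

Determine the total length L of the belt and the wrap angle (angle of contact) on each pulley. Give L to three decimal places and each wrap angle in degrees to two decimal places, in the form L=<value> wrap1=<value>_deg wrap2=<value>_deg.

L=286.225 wrap1=216.34_deg wrap2=216.34_deg

crossed belt: β = asin((r1+r2)/C) = asin(29/93) = 18.1694°
wrap1 = wrap2 = π + 2β = 216.3389°
tangent length = C·cosβ = 88.3629
L = (r1+r2)·wrap + 2·C·cosβ = 29·3.7758 + 2·88.3629 = 286.2247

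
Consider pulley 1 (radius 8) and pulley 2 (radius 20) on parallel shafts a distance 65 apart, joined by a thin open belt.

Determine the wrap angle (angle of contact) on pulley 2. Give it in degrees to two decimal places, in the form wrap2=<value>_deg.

open belt: β = asin((r2−r1)/C) = asin(12/65) = 10.6387°
wrap1 = π − 2β = 158.7226°
wrap2 = π + 2β = 201.2774°

wrap2=201.28_deg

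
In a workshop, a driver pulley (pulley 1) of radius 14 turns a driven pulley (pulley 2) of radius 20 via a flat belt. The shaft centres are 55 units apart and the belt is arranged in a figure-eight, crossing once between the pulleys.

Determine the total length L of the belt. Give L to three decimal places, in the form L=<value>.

crossed belt: β = asin((r1+r2)/C) = asin(34/55) = 38.1835°
wrap1 = wrap2 = π + 2β = 256.3670°
tangent length = C·cosβ = 43.2319
L = (r1+r2)·wrap + 2·C·cosβ = 34·4.4744 + 2·43.2319 = 238.5951

L=238.595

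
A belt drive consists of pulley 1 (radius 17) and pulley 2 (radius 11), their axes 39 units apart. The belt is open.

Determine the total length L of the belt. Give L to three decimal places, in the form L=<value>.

open belt: β = asin((r2−r1)/C) = asin(-6/39) = -8.8499°
wrap1 = π − 2β = 197.6998°
wrap2 = π + 2β = 162.3002°
tangent length = C·cosβ = 38.5357
L = r1·wrap1 + r2·wrap2 + 2·C·cosβ = 17·3.4505 + 11·2.8327 + 2·38.5357 = 166.8895

L=166.890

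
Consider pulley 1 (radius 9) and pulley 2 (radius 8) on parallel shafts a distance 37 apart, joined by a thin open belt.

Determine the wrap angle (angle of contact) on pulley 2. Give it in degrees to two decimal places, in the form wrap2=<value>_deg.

wrap2=176.90_deg

open belt: β = asin((r2−r1)/C) = asin(-1/37) = -1.5487°
wrap1 = π − 2β = 183.0974°
wrap2 = π + 2β = 176.9026°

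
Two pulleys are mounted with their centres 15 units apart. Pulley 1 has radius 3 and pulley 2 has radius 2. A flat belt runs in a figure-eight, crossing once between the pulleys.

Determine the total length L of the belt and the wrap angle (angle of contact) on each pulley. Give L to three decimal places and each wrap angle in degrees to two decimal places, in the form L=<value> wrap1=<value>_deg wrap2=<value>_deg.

crossed belt: β = asin((r1+r2)/C) = asin(5/15) = 19.4712°
wrap1 = wrap2 = π + 2β = 218.9424°
tangent length = C·cosβ = 14.1421
L = (r1+r2)·wrap + 2·C·cosβ = 5·3.8213 + 2·14.1421 = 47.3906

L=47.391 wrap1=218.94_deg wrap2=218.94_deg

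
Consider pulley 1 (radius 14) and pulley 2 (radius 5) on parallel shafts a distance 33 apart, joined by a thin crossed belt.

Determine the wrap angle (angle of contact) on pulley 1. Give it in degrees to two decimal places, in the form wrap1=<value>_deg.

crossed belt: β = asin((r1+r2)/C) = asin(19/33) = 35.1527°
wrap1 = wrap2 = π + 2β = 250.3054°

wrap1=250.31_deg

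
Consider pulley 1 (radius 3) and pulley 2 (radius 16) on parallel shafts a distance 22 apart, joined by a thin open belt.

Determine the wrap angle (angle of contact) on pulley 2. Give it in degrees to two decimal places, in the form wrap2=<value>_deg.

open belt: β = asin((r2−r1)/C) = asin(13/22) = 36.2215°
wrap1 = π − 2β = 107.5569°
wrap2 = π + 2β = 252.4431°

wrap2=252.44_deg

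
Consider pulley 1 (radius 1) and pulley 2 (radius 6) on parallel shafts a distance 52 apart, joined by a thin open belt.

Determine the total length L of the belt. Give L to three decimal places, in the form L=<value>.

L=126.472

open belt: β = asin((r2−r1)/C) = asin(5/52) = 5.5177°
wrap1 = π − 2β = 168.9645°
wrap2 = π + 2β = 191.0355°
tangent length = C·cosβ = 51.7591
L = r1·wrap1 + r2·wrap2 + 2·C·cosβ = 1·2.9490 + 6·3.3342 + 2·51.7591 = 126.4723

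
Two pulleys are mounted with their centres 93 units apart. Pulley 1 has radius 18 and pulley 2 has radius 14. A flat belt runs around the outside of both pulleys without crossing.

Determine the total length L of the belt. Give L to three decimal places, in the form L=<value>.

open belt: β = asin((r2−r1)/C) = asin(-4/93) = -2.4651°
wrap1 = π − 2β = 184.9302°
wrap2 = π + 2β = 175.0698°
tangent length = C·cosβ = 92.9139
L = r1·wrap1 + r2·wrap2 + 2·C·cosβ = 18·3.2276 + 14·3.0555 + 2·92.9139 = 286.7030

L=286.703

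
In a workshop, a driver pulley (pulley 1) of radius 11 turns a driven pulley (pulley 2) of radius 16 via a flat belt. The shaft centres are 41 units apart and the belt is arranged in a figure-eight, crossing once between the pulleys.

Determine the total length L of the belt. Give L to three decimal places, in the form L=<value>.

L=185.351

crossed belt: β = asin((r1+r2)/C) = asin(27/41) = 41.1884°
wrap1 = wrap2 = π + 2β = 262.3767°
tangent length = C·cosβ = 30.8545
L = (r1+r2)·wrap + 2·C·cosβ = 27·4.5793 + 2·30.8545 = 185.3511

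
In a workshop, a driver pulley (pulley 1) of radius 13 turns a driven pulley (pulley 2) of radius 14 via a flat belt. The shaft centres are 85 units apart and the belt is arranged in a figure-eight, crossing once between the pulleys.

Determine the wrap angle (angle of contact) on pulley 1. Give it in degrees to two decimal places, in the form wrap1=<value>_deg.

wrap1=217.04_deg

crossed belt: β = asin((r1+r2)/C) = asin(27/85) = 18.5207°
wrap1 = wrap2 = π + 2β = 217.0414°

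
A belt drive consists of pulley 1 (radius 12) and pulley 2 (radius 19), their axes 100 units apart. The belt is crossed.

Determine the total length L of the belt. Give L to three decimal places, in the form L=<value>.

crossed belt: β = asin((r1+r2)/C) = asin(31/100) = 18.0592°
wrap1 = wrap2 = π + 2β = 216.1185°
tangent length = C·cosβ = 95.0737
L = (r1+r2)·wrap + 2·C·cosβ = 31·3.7720 + 2·95.0737 = 307.0787

L=307.079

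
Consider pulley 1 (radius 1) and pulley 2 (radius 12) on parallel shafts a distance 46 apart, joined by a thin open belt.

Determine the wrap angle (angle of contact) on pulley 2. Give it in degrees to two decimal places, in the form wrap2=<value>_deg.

wrap2=207.67_deg

open belt: β = asin((r2−r1)/C) = asin(11/46) = 13.8352°
wrap1 = π − 2β = 152.3296°
wrap2 = π + 2β = 207.6704°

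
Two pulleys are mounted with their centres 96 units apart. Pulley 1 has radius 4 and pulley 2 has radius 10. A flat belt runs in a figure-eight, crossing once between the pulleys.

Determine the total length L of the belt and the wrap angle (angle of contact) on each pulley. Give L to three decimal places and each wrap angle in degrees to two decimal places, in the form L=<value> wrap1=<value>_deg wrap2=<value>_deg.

L=238.028 wrap1=196.77_deg wrap2=196.77_deg

crossed belt: β = asin((r1+r2)/C) = asin(14/96) = 8.3855°
wrap1 = wrap2 = π + 2β = 196.7711°
tangent length = C·cosβ = 94.9737
L = (r1+r2)·wrap + 2·C·cosβ = 14·3.4343 + 2·94.9737 = 238.0276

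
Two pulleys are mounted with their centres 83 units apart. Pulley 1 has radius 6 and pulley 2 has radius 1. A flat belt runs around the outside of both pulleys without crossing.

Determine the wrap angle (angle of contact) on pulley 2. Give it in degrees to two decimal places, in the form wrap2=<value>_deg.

open belt: β = asin((r2−r1)/C) = asin(-5/83) = -3.4536°
wrap1 = π − 2β = 186.9073°
wrap2 = π + 2β = 173.0927°

wrap2=173.09_deg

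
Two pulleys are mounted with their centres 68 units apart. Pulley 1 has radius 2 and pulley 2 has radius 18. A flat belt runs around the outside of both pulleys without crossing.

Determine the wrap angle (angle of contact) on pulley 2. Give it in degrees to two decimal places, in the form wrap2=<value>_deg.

open belt: β = asin((r2−r1)/C) = asin(16/68) = 13.6090°
wrap1 = π − 2β = 152.7821°
wrap2 = π + 2β = 207.2179°

wrap2=207.22_deg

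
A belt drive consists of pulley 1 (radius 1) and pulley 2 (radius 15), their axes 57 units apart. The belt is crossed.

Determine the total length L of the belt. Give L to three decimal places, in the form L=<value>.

crossed belt: β = asin((r1+r2)/C) = asin(16/57) = 16.3021°
wrap1 = wrap2 = π + 2β = 212.6042°
tangent length = C·cosβ = 54.7083
L = (r1+r2)·wrap + 2·C·cosβ = 16·3.7106 + 2·54.7083 = 168.7869

L=168.787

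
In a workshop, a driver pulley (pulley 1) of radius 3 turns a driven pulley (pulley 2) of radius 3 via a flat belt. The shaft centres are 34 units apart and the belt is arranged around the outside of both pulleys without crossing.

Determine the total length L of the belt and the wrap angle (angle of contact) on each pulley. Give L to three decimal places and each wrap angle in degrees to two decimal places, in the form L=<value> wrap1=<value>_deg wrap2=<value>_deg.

L=86.850 wrap1=180.00_deg wrap2=180.00_deg

open belt: β = asin((r2−r1)/C) = asin(0/34) = 0.0000°
wrap1 = π − 2β = 180.0000°
wrap2 = π + 2β = 180.0000°
tangent length = C·cosβ = 34.0000
L = r1·wrap1 + r2·wrap2 + 2·C·cosβ = 3·3.1416 + 3·3.1416 + 2·34.0000 = 86.8496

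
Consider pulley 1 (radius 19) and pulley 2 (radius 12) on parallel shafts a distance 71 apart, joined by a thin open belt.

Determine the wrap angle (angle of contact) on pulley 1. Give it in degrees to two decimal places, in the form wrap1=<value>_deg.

open belt: β = asin((r2−r1)/C) = asin(-7/71) = -5.6581°
wrap1 = π − 2β = 191.3161°
wrap2 = π + 2β = 168.6839°

wrap1=191.32_deg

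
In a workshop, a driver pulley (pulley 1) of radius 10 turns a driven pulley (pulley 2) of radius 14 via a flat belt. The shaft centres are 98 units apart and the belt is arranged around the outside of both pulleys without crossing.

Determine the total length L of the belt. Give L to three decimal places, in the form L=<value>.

L=271.562

open belt: β = asin((r2−r1)/C) = asin(4/98) = 2.3393°
wrap1 = π − 2β = 175.3215°
wrap2 = π + 2β = 184.6785°
tangent length = C·cosβ = 97.9183
L = r1·wrap1 + r2·wrap2 + 2·C·cosβ = 10·3.0599 + 14·3.2232 + 2·97.9183 = 271.5615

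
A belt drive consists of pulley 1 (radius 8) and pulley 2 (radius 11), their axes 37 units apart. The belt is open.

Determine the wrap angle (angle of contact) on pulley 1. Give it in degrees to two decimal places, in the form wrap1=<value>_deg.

open belt: β = asin((r2−r1)/C) = asin(3/37) = 4.6507°
wrap1 = π − 2β = 170.6986°
wrap2 = π + 2β = 189.3014°

wrap1=170.70_deg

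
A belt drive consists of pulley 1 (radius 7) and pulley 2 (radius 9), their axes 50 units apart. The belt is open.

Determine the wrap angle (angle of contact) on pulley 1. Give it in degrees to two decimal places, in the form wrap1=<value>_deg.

open belt: β = asin((r2−r1)/C) = asin(2/50) = 2.2924°
wrap1 = π − 2β = 175.4151°
wrap2 = π + 2β = 184.5849°

wrap1=175.42_deg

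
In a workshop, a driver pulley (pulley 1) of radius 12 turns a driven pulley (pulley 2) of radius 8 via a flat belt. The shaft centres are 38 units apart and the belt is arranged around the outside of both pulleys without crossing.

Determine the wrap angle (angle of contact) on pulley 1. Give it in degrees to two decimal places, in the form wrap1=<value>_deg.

open belt: β = asin((r2−r1)/C) = asin(-4/38) = -6.0423°
wrap1 = π − 2β = 192.0847°
wrap2 = π + 2β = 167.9153°

wrap1=192.08_deg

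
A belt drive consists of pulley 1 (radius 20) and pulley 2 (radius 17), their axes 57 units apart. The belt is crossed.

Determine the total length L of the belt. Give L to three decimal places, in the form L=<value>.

crossed belt: β = asin((r1+r2)/C) = asin(37/57) = 40.4755°
wrap1 = wrap2 = π + 2β = 260.9510°
tangent length = C·cosβ = 43.3590
L = (r1+r2)·wrap + 2·C·cosβ = 37·4.5545 + 2·43.3590 = 255.2327

L=255.233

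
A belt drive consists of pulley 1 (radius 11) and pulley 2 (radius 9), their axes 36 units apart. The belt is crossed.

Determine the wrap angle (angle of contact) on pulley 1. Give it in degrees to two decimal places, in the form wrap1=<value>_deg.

wrap1=247.50_deg

crossed belt: β = asin((r1+r2)/C) = asin(20/36) = 33.7490°
wrap1 = wrap2 = π + 2β = 247.4980°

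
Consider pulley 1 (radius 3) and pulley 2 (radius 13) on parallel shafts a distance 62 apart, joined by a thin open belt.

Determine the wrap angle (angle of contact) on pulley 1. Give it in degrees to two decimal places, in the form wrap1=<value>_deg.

wrap1=161.44_deg

open belt: β = asin((r2−r1)/C) = asin(10/62) = 9.2818°
wrap1 = π − 2β = 161.4364°
wrap2 = π + 2β = 198.5636°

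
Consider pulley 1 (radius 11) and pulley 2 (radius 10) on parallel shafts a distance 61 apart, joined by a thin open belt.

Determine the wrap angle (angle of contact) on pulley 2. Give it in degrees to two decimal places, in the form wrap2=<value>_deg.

open belt: β = asin((r2−r1)/C) = asin(-1/61) = -0.9393°
wrap1 = π − 2β = 181.8786°
wrap2 = π + 2β = 178.1214°

wrap2=178.12_deg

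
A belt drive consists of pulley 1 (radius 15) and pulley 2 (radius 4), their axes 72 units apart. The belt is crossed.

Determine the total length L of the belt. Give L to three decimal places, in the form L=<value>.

crossed belt: β = asin((r1+r2)/C) = asin(19/72) = 15.3009°
wrap1 = wrap2 = π + 2β = 210.6019°
tangent length = C·cosβ = 69.4478
L = (r1+r2)·wrap + 2·C·cosβ = 19·3.6757 + 2·69.4478 = 208.7339

L=208.734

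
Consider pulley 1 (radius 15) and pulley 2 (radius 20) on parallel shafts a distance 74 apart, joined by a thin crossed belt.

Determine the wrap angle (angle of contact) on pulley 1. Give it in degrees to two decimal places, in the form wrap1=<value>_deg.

crossed belt: β = asin((r1+r2)/C) = asin(35/74) = 28.2275°
wrap1 = wrap2 = π + 2β = 236.4549°

wrap1=236.45_deg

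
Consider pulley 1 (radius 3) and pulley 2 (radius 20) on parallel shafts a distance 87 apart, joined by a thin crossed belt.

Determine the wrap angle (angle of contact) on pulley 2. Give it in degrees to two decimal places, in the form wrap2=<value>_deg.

wrap2=210.66_deg

crossed belt: β = asin((r1+r2)/C) = asin(23/87) = 15.3294°
wrap1 = wrap2 = π + 2β = 210.6588°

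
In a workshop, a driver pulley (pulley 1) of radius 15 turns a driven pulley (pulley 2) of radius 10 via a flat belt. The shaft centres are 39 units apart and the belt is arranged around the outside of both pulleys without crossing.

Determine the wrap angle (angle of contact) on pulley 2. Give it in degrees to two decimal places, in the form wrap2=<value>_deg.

open belt: β = asin((r2−r1)/C) = asin(-5/39) = -7.3659°
wrap1 = π − 2β = 194.7318°
wrap2 = π + 2β = 165.2682°

wrap2=165.27_deg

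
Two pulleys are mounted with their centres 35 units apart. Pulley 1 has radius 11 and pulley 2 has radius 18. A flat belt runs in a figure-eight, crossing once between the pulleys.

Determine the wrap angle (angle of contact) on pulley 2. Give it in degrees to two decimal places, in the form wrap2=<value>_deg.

crossed belt: β = asin((r1+r2)/C) = asin(29/35) = 55.9523°
wrap1 = wrap2 = π + 2β = 291.9045°

wrap2=291.90_deg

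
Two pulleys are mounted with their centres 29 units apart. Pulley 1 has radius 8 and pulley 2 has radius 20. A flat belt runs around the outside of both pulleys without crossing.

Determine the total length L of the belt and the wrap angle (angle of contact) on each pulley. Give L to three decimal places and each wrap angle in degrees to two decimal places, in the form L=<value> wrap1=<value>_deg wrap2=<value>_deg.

open belt: β = asin((r2−r1)/C) = asin(12/29) = 24.4433°
wrap1 = π − 2β = 131.1133°
wrap2 = π + 2β = 228.8867°
tangent length = C·cosβ = 26.4008
L = r1·wrap1 + r2·wrap2 + 2·C·cosβ = 8·2.2884 + 20·3.9948 + 2·26.4008 = 151.0049

L=151.005 wrap1=131.11_deg wrap2=228.89_deg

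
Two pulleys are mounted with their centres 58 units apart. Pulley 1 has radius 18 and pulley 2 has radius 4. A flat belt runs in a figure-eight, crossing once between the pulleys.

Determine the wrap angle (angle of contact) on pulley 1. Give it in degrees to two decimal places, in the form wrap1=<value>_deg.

wrap1=224.58_deg

crossed belt: β = asin((r1+r2)/C) = asin(22/58) = 22.2910°
wrap1 = wrap2 = π + 2β = 224.5819°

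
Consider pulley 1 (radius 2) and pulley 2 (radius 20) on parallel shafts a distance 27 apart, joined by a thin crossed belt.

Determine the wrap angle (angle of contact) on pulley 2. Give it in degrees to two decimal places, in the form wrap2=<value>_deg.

wrap2=289.14_deg

crossed belt: β = asin((r1+r2)/C) = asin(22/27) = 54.5691°
wrap1 = wrap2 = π + 2β = 289.1381°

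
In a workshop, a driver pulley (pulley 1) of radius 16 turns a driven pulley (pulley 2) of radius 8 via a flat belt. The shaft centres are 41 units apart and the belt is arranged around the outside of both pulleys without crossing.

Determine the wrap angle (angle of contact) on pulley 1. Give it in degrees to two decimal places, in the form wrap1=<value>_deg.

open belt: β = asin((r2−r1)/C) = asin(-8/41) = -11.2518°
wrap1 = π − 2β = 202.5037°
wrap2 = π + 2β = 157.4963°

wrap1=202.50_deg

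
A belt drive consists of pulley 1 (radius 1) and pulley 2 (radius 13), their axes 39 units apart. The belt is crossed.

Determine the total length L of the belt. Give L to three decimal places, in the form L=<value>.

crossed belt: β = asin((r1+r2)/C) = asin(14/39) = 21.0372°
wrap1 = wrap2 = π + 2β = 222.0744°
tangent length = C·cosβ = 36.4005
L = (r1+r2)·wrap + 2·C·cosβ = 14·3.8759 + 2·36.4005 = 127.0641

L=127.064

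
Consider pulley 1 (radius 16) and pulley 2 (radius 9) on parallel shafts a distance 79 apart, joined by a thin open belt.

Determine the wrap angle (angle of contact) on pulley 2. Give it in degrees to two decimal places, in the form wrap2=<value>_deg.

wrap2=169.83_deg

open belt: β = asin((r2−r1)/C) = asin(-7/79) = -5.0835°
wrap1 = π − 2β = 190.1670°
wrap2 = π + 2β = 169.8330°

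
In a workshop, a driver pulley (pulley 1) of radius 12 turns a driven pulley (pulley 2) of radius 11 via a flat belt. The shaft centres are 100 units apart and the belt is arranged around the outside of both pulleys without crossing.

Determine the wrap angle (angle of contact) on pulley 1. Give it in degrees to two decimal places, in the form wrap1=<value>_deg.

open belt: β = asin((r2−r1)/C) = asin(-1/100) = -0.5730°
wrap1 = π − 2β = 181.1459°
wrap2 = π + 2β = 178.8541°

wrap1=181.15_deg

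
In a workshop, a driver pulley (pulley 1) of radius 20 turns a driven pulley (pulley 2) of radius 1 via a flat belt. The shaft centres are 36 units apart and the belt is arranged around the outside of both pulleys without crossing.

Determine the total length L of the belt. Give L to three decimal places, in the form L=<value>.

L=148.256

open belt: β = asin((r2−r1)/C) = asin(-19/36) = -31.8554°
wrap1 = π − 2β = 243.7109°
wrap2 = π + 2β = 116.2891°
tangent length = C·cosβ = 30.5778
L = r1·wrap1 + r2·wrap2 + 2·C·cosβ = 20·4.2536 + 1·2.0296 + 2·30.5778 = 148.2563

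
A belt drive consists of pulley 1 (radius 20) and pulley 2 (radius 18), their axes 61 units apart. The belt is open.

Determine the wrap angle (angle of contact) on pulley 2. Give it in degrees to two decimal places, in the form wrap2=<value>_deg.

open belt: β = asin((r2−r1)/C) = asin(-2/61) = -1.8789°
wrap1 = π − 2β = 183.7578°
wrap2 = π + 2β = 176.2422°

wrap2=176.24_deg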